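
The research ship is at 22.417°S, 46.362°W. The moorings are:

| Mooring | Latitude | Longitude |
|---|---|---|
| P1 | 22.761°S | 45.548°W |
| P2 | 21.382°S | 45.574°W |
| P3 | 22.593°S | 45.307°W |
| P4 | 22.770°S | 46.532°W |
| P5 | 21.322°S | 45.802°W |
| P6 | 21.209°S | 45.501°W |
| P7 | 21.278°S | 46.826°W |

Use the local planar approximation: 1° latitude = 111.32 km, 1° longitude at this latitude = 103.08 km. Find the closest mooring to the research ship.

Distances from 22.417°S, 46.362°W:
P1: √((-0.344·111.32)² + (0.814·103.08)²) = √(1466.43656 + 7040.40479) = 92.233 km
P2: √((1.035·111.32)² + (0.788·103.08)²) = √(13274.77274 + 6597.83203) = 140.970 km
P3: √((-0.176·111.32)² + (1.055·103.08)²) = √(383.85900 + 11826.43200) = 110.500 km
P4: √((-0.353·111.32)² + (-0.170·103.08)²) = √(1544.17247 + 307.07656) = 43.026 km
P5: √((1.095·111.32)² + (0.560·103.08)²) = √(14858.48854 + 3332.15254) = 134.873 km
P6: √((1.208·111.32)² + (0.861·103.08)²) = √(18083.40729 + 7876.89620) = 161.122 km
P7: √((1.139·111.32)² + (-0.464·103.08)²) = √(16076.58657 + 2287.62472) = 135.515 km
Minimum: P4 at 43.026 km.

P4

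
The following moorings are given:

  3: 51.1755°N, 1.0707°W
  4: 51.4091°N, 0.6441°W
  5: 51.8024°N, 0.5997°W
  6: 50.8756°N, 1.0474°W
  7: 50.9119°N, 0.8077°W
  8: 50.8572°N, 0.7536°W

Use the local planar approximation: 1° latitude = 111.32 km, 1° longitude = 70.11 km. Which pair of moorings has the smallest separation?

Pairwise distances:
3–4: √((0.2336·111.32)² + (0.4266·70.11)²) = √(676.226323 + 894.543854) = 39.6329 km
3–5: √((0.6269·111.32)² + (0.4710·70.11)²) = √(4870.156699 + 1090.439936) = 77.2049 km
3–6: √((-0.2999·111.32)² + (0.0233·70.11)²) = √(1114.549411 + 2.668528) = 33.4248 km
3–7: √((-0.2636·111.32)² + (0.2630·70.11)²) = √(861.067519 + 339.994140) = 34.6563 km
3–8: √((-0.3183·111.32)² + (0.3171·70.11)²) = √(1255.508544 + 494.256533) = 41.8302 km
4–5: √((0.3933·111.32)² + (0.0444·70.11)²) = √(1916.877184 + 9.690047) = 43.8927 km
4–6: √((-0.5335·111.32)² + (-0.4033·70.11)²) = √(3527.079452 + 799.496153) = 65.7767 km
4–7: √((-0.4972·111.32)² + (-0.1636·70.11)²) = √(3063.434756 + 131.560808) = 56.5243 km
4–8: √((-0.5519·111.32)² + (-0.1095·70.11)²) = √(3774.567389 + 58.937020) = 61.9153 km
5–6: √((-0.9268·111.32)² + (-0.4477·70.11)²) = √(10644.332826 + 985.222050) = 107.8404 km
5–7: √((-0.8905·111.32)² + (-0.2080·70.11)²) = √(9826.848100 + 212.660389) = 100.1973 km
5–8: √((-0.9452·111.32)² + (-0.1539·70.11)²) = √(11071.177692 + 116.422568) = 105.7715 km
6–7: √((0.0363·111.32)² + (0.2397·70.11)²) = √(16.329002 + 282.420360) = 17.2844 km
6–8: √((-0.0184·111.32)² + (0.2938·70.11)²) = √(4.195484 + 424.290704) = 20.6999 km
7–8: √((-0.0547·111.32)² + (0.0541·70.11)²) = √(37.078405 + 14.386477) = 7.1739 km
Closest pair: 7–8 at 7.1739 km.

7 and 8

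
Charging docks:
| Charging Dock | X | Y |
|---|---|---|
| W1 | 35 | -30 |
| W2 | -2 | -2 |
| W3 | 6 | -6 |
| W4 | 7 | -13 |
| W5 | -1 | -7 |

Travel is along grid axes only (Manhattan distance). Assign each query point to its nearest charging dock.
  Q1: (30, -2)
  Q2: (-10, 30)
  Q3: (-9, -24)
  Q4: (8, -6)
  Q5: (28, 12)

Q1→W3; Q2→W2; Q3→W5; Q4→W3; Q5→W3

Q1 at (30, -2):
  W1: 33
  W2: 32
  W3: 28
  W4: 34
  W5: 36
  → nearest: W3 (28)
Q2 at (-10, 30):
  W1: 105
  W2: 40
  W3: 52
  W4: 60
  W5: 46
  → nearest: W2 (40)
Q3 at (-9, -24):
  W1: 50
  W2: 29
  W3: 33
  W4: 27
  W5: 25
  → nearest: W5 (25)
Q4 at (8, -6):
  W1: 51
  W2: 14
  W3: 2
  W4: 8
  W5: 10
  → nearest: W3 (2)
Q5 at (28, 12):
  W1: 49
  W2: 44
  W3: 40
  W4: 46
  W5: 48
  → nearest: W3 (40)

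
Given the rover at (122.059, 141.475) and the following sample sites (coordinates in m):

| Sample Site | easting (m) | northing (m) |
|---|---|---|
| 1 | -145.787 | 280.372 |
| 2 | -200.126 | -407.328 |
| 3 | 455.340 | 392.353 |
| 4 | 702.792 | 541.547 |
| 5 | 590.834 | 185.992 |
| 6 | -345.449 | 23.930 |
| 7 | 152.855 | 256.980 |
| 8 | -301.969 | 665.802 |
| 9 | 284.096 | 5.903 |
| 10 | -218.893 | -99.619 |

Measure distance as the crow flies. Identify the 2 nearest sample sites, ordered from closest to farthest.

Distances from (122.059, 141.475):
1: √((-267.846)² + (138.897)²) = √(71741.47972 + 19292.37661) = 301.718 m
2: √((-322.185)² + (-548.803)²) = √(103803.17422 + 301184.73281) = 636.387 m
3: √((333.281)² + (250.878)²) = √(111076.22496 + 62939.77088) = 417.152 m
4: √((580.733)² + (400.072)²) = √(337250.81729 + 160057.60518) = 705.201 m
5: √((468.775)² + (44.517)²) = √(219750.00062 + 1981.76329) = 470.884 m
6: √((-467.508)² + (-117.545)²) = √(218563.73006 + 13816.82702) = 482.059 m
7: √((30.796)² + (115.505)²) = √(948.39362 + 13341.40503) = 119.540 m
8: √((-424.028)² + (524.327)²) = √(179799.74478 + 274918.80293) = 674.328 m
9: √((162.037)² + (-135.572)²) = √(26255.98937 + 18379.76718) = 211.272 m
10: √((-340.952)² + (-241.094)²) = √(116248.26630 + 58126.31684) = 417.582 m
Sorted: 7 (119.540 m) < 9 (211.272 m) < 1 (301.718 m) < 3 (417.152 m) < …

7, 9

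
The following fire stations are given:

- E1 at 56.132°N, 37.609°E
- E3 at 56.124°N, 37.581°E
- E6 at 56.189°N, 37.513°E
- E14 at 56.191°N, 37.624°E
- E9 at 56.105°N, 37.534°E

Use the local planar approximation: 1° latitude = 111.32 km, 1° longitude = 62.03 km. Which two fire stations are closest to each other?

Pairwise distances:
E1–E3: √((-0.008·111.32)² + (-0.028·62.03)²) = √(0.79310 + 3.01661) = 1.952 km
E1–E6: √((0.057·111.32)² + (-0.096·62.03)²) = √(40.26207 + 35.46060) = 8.702 km
E1–E14: √((0.059·111.32)² + (0.015·62.03)²) = √(43.13705 + 0.86574) = 6.633 km
E1–E9: √((-0.027·111.32)² + (-0.075·62.03)²) = √(9.03387 + 21.64343) = 5.539 km
E3–E6: √((0.065·111.32)² + (-0.068·62.03)²) = √(52.35680 + 17.79186) = 8.375 km
E3–E14: √((0.067·111.32)² + (0.043·62.03)²) = √(55.62833 + 7.11444) = 7.921 km
E3–E9: √((-0.019·111.32)² + (-0.047·62.03)²) = √(4.47356 + 8.49962) = 3.602 km
E6–E14: √((0.002·111.32)² + (0.111·62.03)²) = √(0.04957 + 47.40777) = 6.889 km
E6–E9: √((-0.084·111.32)² + (0.021·62.03)²) = √(87.43896 + 1.69684) = 9.441 km
E14–E9: √((-0.086·111.32)² + (-0.090·62.03)²) = √(91.65229 + 31.16654) = 11.082 km
Closest pair: E1–E3 at 1.952 km.

E1 and E3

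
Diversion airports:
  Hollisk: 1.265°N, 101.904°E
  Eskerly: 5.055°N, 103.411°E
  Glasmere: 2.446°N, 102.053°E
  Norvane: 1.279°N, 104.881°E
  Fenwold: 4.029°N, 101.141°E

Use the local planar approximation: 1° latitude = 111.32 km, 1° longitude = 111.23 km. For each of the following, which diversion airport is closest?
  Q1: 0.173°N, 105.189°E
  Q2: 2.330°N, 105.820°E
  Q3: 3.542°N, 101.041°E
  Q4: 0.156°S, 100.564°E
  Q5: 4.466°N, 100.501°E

Q1 at 0.173°N, 105.189°E:
  Hollisk: 385.081 km
  Eskerly: 578.330 km
  Glasmere: 430.927 km
  Norvane: 127.797 km
  Fenwold: 622.084 km
  → nearest: Norvane (127.797 km)
Q2 at 2.330°N, 105.820°E:
  Hollisk: 451.423 km
  Eskerly: 404.745 km
  Glasmere: 419.202 km
  Norvane: 156.835 km
  Fenwold: 553.746 km
  → nearest: Norvane (156.835 km)
Q3 at 3.542°N, 101.041°E:
  Hollisk: 271.043 km
  Eskerly: 312.827 km
  Glasmere: 166.001 km
  Norvane: 495.880 km
  Fenwold: 55.342 km
  → nearest: Fenwold (55.342 km)
Q4 at 0.156°S, 100.564°E:
  Hollisk: 217.343 km
  Eskerly: 660.896 km
  Glasmere: 333.662 km
  Norvane: 506.054 km
  Fenwold: 470.274 km
  → nearest: Hollisk (217.343 km)
Q5 at 4.466°N, 100.501°E:
  Hollisk: 389.009 km
  Eskerly: 330.254 km
  Glasmere: 283.488 km
  Norvane: 602.676 km
  Fenwold: 86.221 km
  → nearest: Fenwold (86.221 km)

Q1→Norvane; Q2→Norvane; Q3→Fenwold; Q4→Hollisk; Q5→Fenwold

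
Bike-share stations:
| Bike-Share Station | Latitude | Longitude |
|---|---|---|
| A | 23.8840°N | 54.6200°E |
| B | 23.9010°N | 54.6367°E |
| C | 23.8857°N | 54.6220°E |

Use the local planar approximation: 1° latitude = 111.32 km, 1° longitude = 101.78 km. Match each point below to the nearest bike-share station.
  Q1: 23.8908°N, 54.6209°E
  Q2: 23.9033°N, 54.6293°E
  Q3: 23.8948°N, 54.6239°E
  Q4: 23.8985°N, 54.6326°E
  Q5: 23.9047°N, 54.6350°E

Q1→C; Q2→B; Q3→C; Q4→B; Q5→B

Q1 at 23.8908°N, 54.6209°E:
  A: 0.7625 km
  B: 1.9686 km
  C: 0.5787 km
  → nearest: C (0.5787 km)
Q2 at 23.9033°N, 54.6293°E:
  A: 2.3477 km
  B: 0.7955 km
  C: 2.0954 km
  → nearest: B (0.7955 km)
Q3 at 23.8948°N, 54.6239°E:
  A: 1.2661 km
  B: 1.4743 km
  C: 1.0313 km
  → nearest: C (1.0313 km)
Q4 at 23.8985°N, 54.6326°E:
  A: 2.0616 km
  B: 0.5016 km
  C: 1.7873 km
  → nearest: B (0.5016 km)
Q5 at 23.9047°N, 54.6350°E:
  A: 2.7642 km
  B: 0.4468 km
  C: 2.4948 km
  → nearest: B (0.4468 km)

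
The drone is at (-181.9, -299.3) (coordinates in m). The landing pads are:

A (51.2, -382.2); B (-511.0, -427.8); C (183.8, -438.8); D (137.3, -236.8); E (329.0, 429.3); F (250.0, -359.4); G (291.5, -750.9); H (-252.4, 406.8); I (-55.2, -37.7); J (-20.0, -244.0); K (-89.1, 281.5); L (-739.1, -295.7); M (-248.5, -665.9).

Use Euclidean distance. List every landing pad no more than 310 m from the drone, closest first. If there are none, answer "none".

J, A, I

Distances from (-181.9, -299.3):
A: 247.4 m
B: 353.3 m
C: 391.4 m
D: 325.3 m
E: 889.9 m
F: 436.1 m
G: 654.3 m
H: 709.6 m
I: 290.7 m
J: 171.1 m
K: 588.2 m
L: 557.2 m
M: 372.6 m
Threshold 310 m: J (171.1 m), A (247.4 m), I (290.7 m) are within range.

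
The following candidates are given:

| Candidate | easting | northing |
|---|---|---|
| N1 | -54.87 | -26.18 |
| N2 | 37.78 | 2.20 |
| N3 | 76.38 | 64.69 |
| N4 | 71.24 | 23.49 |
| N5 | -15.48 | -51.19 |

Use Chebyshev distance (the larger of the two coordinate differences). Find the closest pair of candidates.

Pairwise distances:
N1–N2: max(|92.65|, |28.38|) = 92.65
N1–N3: max(|131.25|, |90.87|) = 131.25
N1–N4: max(|126.11|, |49.67|) = 126.11
N1–N5: max(|39.39|, |-25.01|) = 39.39
N2–N3: max(|38.60|, |62.49|) = 62.49
N2–N4: max(|33.46|, |21.29|) = 33.46
N2–N5: max(|-53.26|, |-53.39|) = 53.39
N3–N4: max(|-5.14|, |-41.20|) = 41.20
N3–N5: max(|-91.86|, |-115.88|) = 115.88
N4–N5: max(|-86.72|, |-74.68|) = 86.72
Closest pair: N2–N4 at 33.46.

N2 and N4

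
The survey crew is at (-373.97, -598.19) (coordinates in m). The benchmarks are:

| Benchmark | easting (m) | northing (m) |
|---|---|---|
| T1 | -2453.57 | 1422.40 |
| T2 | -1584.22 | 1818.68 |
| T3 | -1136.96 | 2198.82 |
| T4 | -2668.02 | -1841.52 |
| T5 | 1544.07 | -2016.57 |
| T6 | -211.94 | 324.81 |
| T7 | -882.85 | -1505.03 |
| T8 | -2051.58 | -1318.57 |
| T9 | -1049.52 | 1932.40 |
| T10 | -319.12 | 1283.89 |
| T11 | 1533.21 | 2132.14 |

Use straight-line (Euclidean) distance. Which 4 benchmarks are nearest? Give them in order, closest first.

T6, T7, T8, T10

Distances from (-373.97, -598.19):
T1: √((-2079.60)² + (2020.59)²) = √(4324736.1600 + 4082783.9481) = 2899.57 m
T2: √((-1210.25)² + (2416.87)²) = √(1464705.0625 + 5841260.5969) = 2702.95 m
T3: √((-762.99)² + (2797.01)²) = √(582153.7401 + 7823264.9401) = 2899.21 m
T4: √((-2294.05)² + (-1243.33)²) = √(5262665.4025 + 1545869.4889) = 2609.32 m
T5: √((1918.04)² + (-1418.38)²) = √(3678877.4416 + 2011801.8244) = 2385.51 m
T6: √((162.03)² + (923.00)²) = √(26253.7209 + 851929.0000) = 937.11 m
T7: √((-508.88)² + (-906.84)²) = √(258958.8544 + 822358.7856) = 1039.86 m
T8: √((-1677.61)² + (-720.38)²) = √(2814375.3121 + 518947.3444) = 1825.74 m
T9: √((-675.55)² + (2530.59)²) = √(456367.8025 + 6403885.7481) = 2619.21 m
T10: √((54.85)² + (1882.08)²) = √(3008.5225 + 3542225.1264) = 1882.88 m
T11: √((1907.18)² + (2730.33)²) = √(3637335.5524 + 7454701.9089) = 3330.47 m
Sorted: T6 (937.11 m) < T7 (1039.86 m) < T8 (1825.74 m) < T10 (1882.88 m) < T5 (2385.51 m) < T4 (2609.32 m) < …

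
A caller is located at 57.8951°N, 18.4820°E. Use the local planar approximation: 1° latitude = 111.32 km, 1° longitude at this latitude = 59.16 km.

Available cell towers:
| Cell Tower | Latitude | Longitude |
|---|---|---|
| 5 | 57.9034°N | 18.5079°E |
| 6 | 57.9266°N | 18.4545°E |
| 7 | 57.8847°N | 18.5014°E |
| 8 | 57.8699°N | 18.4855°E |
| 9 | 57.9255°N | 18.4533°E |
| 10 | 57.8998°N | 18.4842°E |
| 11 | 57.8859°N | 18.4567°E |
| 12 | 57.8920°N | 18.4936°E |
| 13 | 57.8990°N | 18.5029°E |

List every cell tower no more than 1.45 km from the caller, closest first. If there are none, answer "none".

10, 12, 13

Distances from 57.8951°N, 18.4820°E:
5: √((0.0083·111.32)² + (0.0259·59.16)²) = √(0.853695 + 2.347772) = 1.7893 km
6: √((0.0315·111.32)² + (-0.0275·59.16)²) = √(12.296103 + 2.646804) = 3.8656 km
7: √((-0.0104·111.32)² + (0.0194·59.16)²) = √(1.340334 + 1.317224) = 1.6302 km
8: √((-0.0252·111.32)² + (0.0035·59.16)²) = √(7.869506 + 0.042874) = 2.8129 km
9: √((0.0304·111.32)² + (-0.0287·59.16)²) = √(11.452322 + 2.882837) = 3.7862 km
10: √((0.0047·111.32)² + (0.0022·59.16)²) = √(0.273742 + 0.016940) = 0.5391 km
11: √((-0.0092·111.32)² + (-0.0253·59.16)²) = √(1.048871 + 2.240255) = 1.8136 km
12: √((-0.0031·111.32)² + (0.0116·59.16)²) = √(0.119088 + 0.470947) = 0.7681 km
13: √((0.0039·111.32)² + (0.0209·59.16)²) = √(0.188484 + 1.528794) = 1.3104 km
Threshold 1.45 km: 10 (0.5391 km), 12 (0.7681 km), 13 (1.3104 km) are within range.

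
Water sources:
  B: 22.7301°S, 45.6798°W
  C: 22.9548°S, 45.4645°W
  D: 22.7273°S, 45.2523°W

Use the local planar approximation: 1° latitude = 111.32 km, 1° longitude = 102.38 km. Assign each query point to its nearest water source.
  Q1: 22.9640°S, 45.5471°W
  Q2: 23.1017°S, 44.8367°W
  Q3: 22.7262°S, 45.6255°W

Q1→C; Q2→D; Q3→B

Q1 at 22.9640°S, 45.5471°W:
  B: 29.3690 km
  C: 8.5184 km
  D: 40.0652 km
  → nearest: C (8.5184 km)
Q2 at 23.1017°S, 44.8367°W:
  B: 95.7170 km
  C: 66.3218 km
  D: 59.5609 km
  → nearest: D (59.5609 km)
Q3 at 22.7262°S, 45.6255°W:
  B: 5.5762 km
  C: 30.3197 km
  D: 38.2084 km
  → nearest: B (5.5762 km)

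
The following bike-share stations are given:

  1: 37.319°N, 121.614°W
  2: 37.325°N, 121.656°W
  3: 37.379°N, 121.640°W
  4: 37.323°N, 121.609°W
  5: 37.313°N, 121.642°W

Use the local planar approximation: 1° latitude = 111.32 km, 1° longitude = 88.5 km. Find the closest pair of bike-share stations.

Pairwise distances:
1–2: 3.777 km
1–3: 7.064 km
1–4: 0.628 km
1–5: 2.566 km
2–3: 6.176 km
2–4: 4.165 km
2–5: 1.822 km
3–4: 6.811 km
3–5: 7.349 km
4–5: 3.125 km
Closest pair: 1–4 at 0.628 km.

1 and 4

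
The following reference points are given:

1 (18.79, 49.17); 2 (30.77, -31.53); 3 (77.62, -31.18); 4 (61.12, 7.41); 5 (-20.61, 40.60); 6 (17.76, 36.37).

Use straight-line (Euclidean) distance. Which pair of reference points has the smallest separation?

Pairwise distances:
1–2: 81.58
1–3: 99.58
1–4: 59.46
1–5: 40.32
1–6: 12.84
2–3: 46.85
2–4: 49.37
2–5: 88.56
2–6: 69.14
3–4: 41.97
3–5: 121.66
3–6: 90.26
4–5: 88.21
4–6: 52.14
5–6: 38.60
Closest pair: 1–6 at 12.84.

1 and 6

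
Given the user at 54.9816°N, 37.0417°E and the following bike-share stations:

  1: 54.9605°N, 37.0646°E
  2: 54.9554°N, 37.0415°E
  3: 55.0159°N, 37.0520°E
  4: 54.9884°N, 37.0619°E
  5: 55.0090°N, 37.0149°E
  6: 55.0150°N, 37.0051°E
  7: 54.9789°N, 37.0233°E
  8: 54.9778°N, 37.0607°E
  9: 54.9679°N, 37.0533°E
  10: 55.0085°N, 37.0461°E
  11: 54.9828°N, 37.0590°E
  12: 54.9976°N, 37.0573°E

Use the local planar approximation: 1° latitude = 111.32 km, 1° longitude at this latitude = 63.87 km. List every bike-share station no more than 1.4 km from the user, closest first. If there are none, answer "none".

Distances from 54.9816°N, 37.0417°E:
1: 2.7670 km
2: 2.9166 km
3: 3.8745 km
4: 1.4958 km
5: 3.4976 km
6: 4.3919 km
7: 1.2130 km
8: 1.2851 km
9: 1.6955 km
10: 3.0077 km
11: 1.1130 km
12: 2.0409 km
Threshold 1.4 km: 11 (1.1130 km), 7 (1.2130 km), 8 (1.2851 km) are within range.

11, 7, 8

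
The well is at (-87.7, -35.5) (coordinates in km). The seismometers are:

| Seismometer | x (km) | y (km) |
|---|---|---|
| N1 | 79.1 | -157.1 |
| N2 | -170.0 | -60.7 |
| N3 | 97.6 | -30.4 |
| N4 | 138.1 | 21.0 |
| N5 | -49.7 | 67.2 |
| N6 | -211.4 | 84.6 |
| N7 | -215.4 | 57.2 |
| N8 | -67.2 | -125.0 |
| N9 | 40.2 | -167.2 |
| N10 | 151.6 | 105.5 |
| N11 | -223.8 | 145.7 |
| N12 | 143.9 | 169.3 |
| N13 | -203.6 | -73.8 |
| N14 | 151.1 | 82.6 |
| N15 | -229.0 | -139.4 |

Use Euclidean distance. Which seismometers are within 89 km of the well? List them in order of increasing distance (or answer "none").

Distances from (-87.7, -35.5):
N1: √((166.8)² + (-121.6)²) = √(27822.240 + 14786.560) = 206.4 km
N2: √((-82.3)² + (-25.2)²) = √(6773.290 + 635.040) = 86.1 km
N3: √((185.3)² + (5.1)²) = √(34336.090 + 26.010) = 185.4 km
N4: √((225.8)² + (56.5)²) = √(50985.640 + 3192.250) = 232.8 km
N5: √((38.0)² + (102.7)²) = √(1444.000 + 10547.290) = 109.5 km
N6: √((-123.7)² + (120.1)²) = √(15301.690 + 14424.010) = 172.4 km
N7: √((-127.7)² + (92.7)²) = √(16307.290 + 8593.290) = 157.8 km
N8: √((20.5)² + (-89.5)²) = √(420.250 + 8010.250) = 91.8 km
N9: √((127.9)² + (-131.7)²) = √(16358.410 + 17344.890) = 183.6 km
N10: √((239.3)² + (141.0)²) = √(57264.490 + 19881.000) = 277.8 km
N11: √((-136.1)² + (181.2)²) = √(18523.210 + 32833.440) = 226.6 km
N12: √((231.6)² + (204.8)²) = √(53638.560 + 41943.040) = 309.2 km
N13: √((-115.9)² + (-38.3)²) = √(13432.810 + 1466.890) = 122.1 km
N14: √((238.8)² + (118.1)²) = √(57025.440 + 13947.610) = 266.4 km
N15: √((-141.3)² + (-103.9)²) = √(19965.690 + 10795.210) = 175.4 km
Threshold 89 km: N2 (86.1 km) is within range.

N2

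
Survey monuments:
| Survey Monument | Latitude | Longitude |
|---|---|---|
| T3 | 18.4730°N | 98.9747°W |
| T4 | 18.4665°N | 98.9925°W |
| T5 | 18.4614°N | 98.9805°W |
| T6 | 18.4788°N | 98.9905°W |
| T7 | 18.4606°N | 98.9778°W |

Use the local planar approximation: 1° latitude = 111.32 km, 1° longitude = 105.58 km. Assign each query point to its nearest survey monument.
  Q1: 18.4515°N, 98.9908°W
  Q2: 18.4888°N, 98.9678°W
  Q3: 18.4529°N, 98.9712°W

Q1 at 18.4515°N, 98.9908°W:
  T3: √((0.0215·111.32)² + (0.0161·105.58)²) = √(5.728268 + 2.889449) = 2.9356 km
  T4: √((0.0150·111.32)² + (-0.0017·105.58)²) = √(2.788232 + 0.032215) = 1.6794 km
  T5: √((0.0099·111.32)² + (0.0103·105.58)²) = √(1.214554 + 1.182600) = 1.5483 km
  T6: √((0.0273·111.32)² + (0.0003·105.58)²) = √(9.235740 + 0.001003) = 3.0392 km
  T7: √((0.0091·111.32)² + (0.0130·105.58)²) = √(1.026193 + 1.883866) = 1.7059 km
  → nearest: T5 (1.5483 km)
Q2 at 18.4888°N, 98.9678°W:
  T3: √((-0.0158·111.32)² + (-0.0069·105.58)²) = √(3.093574 + 0.530715) = 1.9038 km
  T4: √((-0.0223·111.32)² + (-0.0247·105.58)²) = √(6.162488 + 6.800756) = 3.6005 km
  T5: √((-0.0274·111.32)² + (-0.0127·105.58)²) = √(9.303525 + 1.797922) = 3.3319 km
  T6: √((-0.0100·111.32)² + (-0.0227·105.58)²) = √(1.239214 + 5.744008) = 2.6426 km
  T7: √((-0.0282·111.32)² + (-0.0100·105.58)²) = √(9.854727 + 1.114714) = 3.3120 km
  → nearest: T3 (1.9038 km)
Q3 at 18.4529°N, 98.9712°W:
  T3: √((0.0201·111.32)² + (-0.0035·105.58)²) = √(5.006549 + 0.136552) = 2.2678 km
  T4: √((0.0136·111.32)² + (-0.0213·105.58)²) = √(2.292051 + 5.057344) = 2.7110 km
  T5: √((0.0085·111.32)² + (-0.0093·105.58)²) = √(0.895332 + 0.964116) = 1.3636 km
  T6: √((0.0259·111.32)² + (-0.0193·105.58)²) = √(8.312773 + 4.152197) = 3.5306 km
  T7: √((0.0077·111.32)² + (-0.0066·105.58)²) = √(0.734730 + 0.485569) = 1.1047 km
  → nearest: T7 (1.1047 km)

Q1→T5; Q2→T3; Q3→T7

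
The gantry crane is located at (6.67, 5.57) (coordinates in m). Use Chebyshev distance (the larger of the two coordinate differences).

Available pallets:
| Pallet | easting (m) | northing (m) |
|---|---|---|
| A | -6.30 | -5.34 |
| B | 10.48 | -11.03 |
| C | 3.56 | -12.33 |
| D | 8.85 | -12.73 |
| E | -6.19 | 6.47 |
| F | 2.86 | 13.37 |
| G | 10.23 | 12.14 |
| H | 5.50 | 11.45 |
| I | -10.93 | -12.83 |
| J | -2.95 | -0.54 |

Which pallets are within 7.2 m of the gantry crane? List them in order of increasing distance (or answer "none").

H, G

Distances from (6.67, 5.57):
A: max(|-12.97|, |-10.91|) = 12.97 m
B: max(|3.81|, |-16.60|) = 16.60 m
C: max(|-3.11|, |-17.90|) = 17.90 m
D: max(|2.18|, |-18.30|) = 18.30 m
E: max(|-12.86|, |0.90|) = 12.86 m
F: max(|-3.81|, |7.80|) = 7.80 m
G: max(|3.56|, |6.57|) = 6.57 m
H: max(|-1.17|, |5.88|) = 5.88 m
I: max(|-17.60|, |-18.40|) = 18.40 m
J: max(|-9.62|, |-6.11|) = 9.62 m
Threshold 7.2 m: H (5.88 m), G (6.57 m) are within range.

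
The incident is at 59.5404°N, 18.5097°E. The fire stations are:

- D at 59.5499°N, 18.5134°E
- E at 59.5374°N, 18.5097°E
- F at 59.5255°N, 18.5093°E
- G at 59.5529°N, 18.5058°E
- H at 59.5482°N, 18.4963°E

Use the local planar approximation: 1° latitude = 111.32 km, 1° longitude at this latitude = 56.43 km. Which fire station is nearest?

Distances from 59.5404°N, 18.5097°E:
D: √((0.0095·111.32)² + (0.0037·56.43)²) = √(1.118391 + 0.043594) = 1.0780 km
E: √((-0.0030·111.32)² + (0.0000·56.43)²) = √(0.111529 + 0.000000) = 0.3340 km
F: √((-0.0149·111.32)² + (-0.0004·56.43)²) = √(2.751180 + 0.000509) = 1.6588 km
G: √((0.0125·111.32)² + (-0.0039·56.43)²) = √(1.936272 + 0.048434) = 1.4088 km
H: √((0.0078·111.32)² + (-0.0134·56.43)²) = √(0.753938 + 0.571781) = 1.1514 km
Minimum: E at 0.3340 km.

E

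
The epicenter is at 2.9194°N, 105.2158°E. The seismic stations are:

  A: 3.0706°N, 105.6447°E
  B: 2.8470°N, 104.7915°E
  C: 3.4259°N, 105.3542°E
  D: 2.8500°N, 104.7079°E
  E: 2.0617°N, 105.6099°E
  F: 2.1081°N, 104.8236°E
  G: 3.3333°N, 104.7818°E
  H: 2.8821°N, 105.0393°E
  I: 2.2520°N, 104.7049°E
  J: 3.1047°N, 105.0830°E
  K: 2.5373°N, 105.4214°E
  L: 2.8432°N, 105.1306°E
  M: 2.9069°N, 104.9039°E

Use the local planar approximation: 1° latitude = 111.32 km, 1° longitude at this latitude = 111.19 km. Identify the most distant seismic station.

E

Distances from 2.9194°N, 105.2158°E:
A: √((0.1512·111.32)² + (0.4289·111.19)²) = √(283.302220 + 2274.278014) = 50.5725 km
B: √((-0.0724·111.32)² + (-0.4243·111.19)²) = √(64.956636 + 2225.755852) = 47.8614 km
C: √((0.5065·111.32)² + (0.1384·111.19)²) = √(3179.108094 + 236.811965) = 58.4459 km
D: √((-0.0694·111.32)² + (-0.5079·111.19)²) = √(59.685019 + 3189.245021) = 56.9994 km
E: √((-0.8577·111.32)² + (0.3941·111.19)²) = √(9116.270758 + 1920.190560) = 105.0546 km
F: √((-0.8113·111.32)² + (-0.3922·111.19)²) = √(8156.603423 + 1901.720286) = 100.2912 km
G: √((0.4139·111.32)² + (-0.4340·111.19)²) = √(2122.937693 + 2328.685932) = 66.7205 km
H: √((-0.0373·111.32)² + (-0.1765·111.19)²) = √(17.241064 + 385.141999) = 20.0595 km
I: √((-0.6674·111.32)² + (-0.5109·111.19)²) = √(5519.742270 + 3227.031954) = 93.5242 km
J: √((0.1853·111.32)² + (-0.1328·111.19)²) = √(425.497717 + 218.035701) = 25.3680 km
K: √((-0.3821·111.32)² + (0.2056·111.19)²) = √(1809.257871 + 522.609959) = 48.2894 km
L: √((-0.0762·111.32)² + (-0.0852·111.19)²) = √(71.954231 + 89.745080) = 12.7161 km
M: √((-0.0125·111.32)² + (-0.3119·111.19)²) = √(1.936272 + 1202.713567) = 34.7081 km
Maximum: E at 105.0546 km.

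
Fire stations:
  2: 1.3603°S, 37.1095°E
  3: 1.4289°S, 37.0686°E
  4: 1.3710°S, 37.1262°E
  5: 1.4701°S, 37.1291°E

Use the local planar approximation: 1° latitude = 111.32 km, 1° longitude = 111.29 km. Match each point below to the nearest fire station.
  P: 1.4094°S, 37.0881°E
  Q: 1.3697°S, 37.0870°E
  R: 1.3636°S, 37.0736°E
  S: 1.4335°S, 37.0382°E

P→3; Q→2; R→2; S→3

P at 1.4094°S, 37.0881°E:
  2: √((0.0491·111.32)² + (0.0214·111.29)²) = √(29.875101 + 5.672047) = 5.9621 km
  3: √((-0.0195·111.32)² + (-0.0195·111.29)²) = √(4.712112 + 4.709573) = 3.0695 km
  4: √((0.0384·111.32)² + (0.0381·111.29)²) = √(18.272957 + 17.978864) = 6.0209 km
  5: √((-0.0607·111.32)² + (0.0410·111.29)²) = √(45.658725 + 20.819965) = 8.1534 km
  → nearest: 3 (3.0695 km)
Q at 1.3697°S, 37.0870°E:
  2: √((0.0094·111.32)² + (0.0225·111.29)²) = √(1.094970 + 6.270141) = 2.7139 km
  3: √((-0.0592·111.32)² + (-0.0184·111.29)²) = √(43.429998 + 4.193223) = 6.9010 km
  4: √((-0.0013·111.32)² + (0.0392·111.29)²) = √(0.020943 + 19.032000) = 4.3650 km
  5: √((-0.1004·111.32)² + (0.0421·111.29)²) = √(124.914778 + 21.952120) = 12.1189 km
  → nearest: 2 (2.7139 km)
R at 1.3636°S, 37.0736°E:
  2: √((0.0033·111.32)² + (0.0359·111.29)²) = √(0.134950 + 15.962510) = 4.0122 km
  3: √((-0.0653·111.32)² + (-0.0050·111.29)²) = √(52.841210 + 0.309637) = 7.2905 km
  4: √((-0.0074·111.32)² + (0.0526·111.29)²) = √(0.678594 + 34.267607) = 5.9115 km
  5: √((-0.1065·111.32)² + (0.0555·111.29)²) = √(140.554777 + 38.150326) = 13.3681 km
  → nearest: 2 (4.0122 km)
S at 1.4335°S, 37.0382°E:
  2: √((0.0732·111.32)² + (0.0713·111.29)²) = √(66.400073 + 62.963860) = 11.3738 km
  3: √((0.0046·111.32)² + (0.0304·111.29)²) = √(0.262218 + 11.446151) = 3.4217 km
  4: √((0.0625·111.32)² + (0.0880·111.29)²) = √(48.406806 + 95.913034) = 12.0133 km
  5: √((-0.0366·111.32)² + (0.0909·111.29)²) = √(16.600018 + 102.338737) = 10.9059 km
  → nearest: 3 (3.4217 km)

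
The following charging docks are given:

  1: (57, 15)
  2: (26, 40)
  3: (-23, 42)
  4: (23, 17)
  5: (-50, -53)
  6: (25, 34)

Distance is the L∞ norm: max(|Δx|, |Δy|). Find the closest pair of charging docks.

2 and 6

Pairwise distances:
1–2: 31
1–3: 80
1–4: 34
1–5: 107
1–6: 32
2–3: 49
2–4: 23
2–5: 93
2–6: 6
3–4: 46
3–5: 95
3–6: 48
4–5: 73
4–6: 17
5–6: 87
Closest pair: 2–6 at 6.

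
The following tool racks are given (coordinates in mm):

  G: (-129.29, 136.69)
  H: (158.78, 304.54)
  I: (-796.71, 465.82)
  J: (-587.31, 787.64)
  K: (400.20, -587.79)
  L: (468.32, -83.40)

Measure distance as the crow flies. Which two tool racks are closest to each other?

G and H

Pairwise distances:
G–H: √((288.07)² + (167.85)²) = √(82984.3249 + 28173.6225) = 333.40 mm
G–I: √((-667.42)² + (329.13)²) = √(445449.4564 + 108326.5569) = 744.16 mm
G–J: √((-458.02)² + (650.95)²) = √(209782.3204 + 423735.9025) = 795.94 mm
G–K: √((529.49)² + (-724.48)²) = √(280359.6601 + 524871.2704) = 897.35 mm
G–L: √((597.61)² + (-220.09)²) = √(357137.7121 + 48439.6081) = 636.85 mm
H–I: √((-955.49)² + (161.28)²) = √(912961.1401 + 26011.2384) = 969.01 mm
H–J: √((-746.09)² + (483.10)²) = √(556650.2881 + 233385.6100) = 888.84 mm
H–K: √((241.42)² + (-892.33)²) = √(58283.6164 + 796252.8289) = 924.41 mm
H–L: √((309.54)² + (-387.94)²) = √(95815.0116 + 150497.4436) = 496.30 mm
I–J: √((209.40)² + (321.82)²) = √(43848.3600 + 103568.1124) = 383.95 mm
I–K: √((1196.91)² + (-1053.61)²) = √(1432593.5481 + 1110094.0321) = 1594.58 mm
I–L: √((1265.03)² + (-549.22)²) = √(1600300.9009 + 301642.6084) = 1379.11 mm
J–K: √((987.51)² + (-1375.43)²) = √(975176.0001 + 1891807.6849) = 1693.22 mm
J–L: √((1055.63)² + (-871.04)²) = √(1114354.6969 + 758710.6816) = 1368.60 mm
K–L: √((68.12)² + (504.39)²) = √(4640.3344 + 254409.2721) = 508.97 mm
Closest pair: G–H at 333.40 mm.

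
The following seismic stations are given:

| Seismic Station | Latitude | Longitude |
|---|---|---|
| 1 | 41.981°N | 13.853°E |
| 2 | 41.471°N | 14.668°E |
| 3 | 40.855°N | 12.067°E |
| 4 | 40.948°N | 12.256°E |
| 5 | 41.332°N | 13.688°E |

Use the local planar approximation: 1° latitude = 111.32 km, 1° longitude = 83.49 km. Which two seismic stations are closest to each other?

3 and 4

Pairwise distances:
1–2: √((-0.510·111.32)² + (0.815·83.49)²) = √(3223.19624 + 4630.03357) = 88.618 km
1–3: √((-1.126·111.32)² + (-1.786·83.49)²) = √(15711.69994 + 22234.72852) = 194.798 km
1–4: √((-1.033·111.32)² + (-1.597·83.49)²) = √(13223.51884 + 17777.83022) = 176.072 km
1–5: √((-0.649·111.32)² + (-0.165·83.49)²) = √(5219.58277 + 189.77404) = 73.548 km
2–3: √((-0.616·111.32)² + (-2.601·83.49)²) = √(4702.27279 + 47157.37546) = 227.727 km
2–4: √((-0.523·111.32)² + (-2.412·83.49)²) = √(3389.61032 + 40553.05055) = 209.625 km
2–5: √((-0.139·111.32)² + (-0.980·83.49)²) = √(239.42858 + 6694.54513) = 83.270 km
3–4: √((0.093·111.32)² + (0.189·83.49)²) = √(107.17964 + 248.99609) = 18.873 km
3–5: √((0.477·111.32)² + (1.621·83.49)²) = √(2819.57177 + 18316.18206) = 145.381 km
4–5: √((0.384·111.32)² + (1.432·83.49)²) = √(1827.29575 + 14294.03885) = 126.970 km
Closest pair: 3–4 at 18.873 km.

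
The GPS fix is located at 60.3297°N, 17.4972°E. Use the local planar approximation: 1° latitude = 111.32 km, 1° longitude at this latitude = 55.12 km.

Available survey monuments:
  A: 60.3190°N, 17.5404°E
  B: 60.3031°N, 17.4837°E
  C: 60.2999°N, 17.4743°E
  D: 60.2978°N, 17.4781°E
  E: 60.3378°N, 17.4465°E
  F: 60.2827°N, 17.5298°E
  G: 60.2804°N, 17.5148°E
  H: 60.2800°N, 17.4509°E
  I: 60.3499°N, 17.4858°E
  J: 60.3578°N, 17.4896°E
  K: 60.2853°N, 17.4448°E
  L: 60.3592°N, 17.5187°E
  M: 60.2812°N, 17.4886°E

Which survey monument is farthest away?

Distances from 60.3297°N, 17.4972°E:
A: √((-0.0107·111.32)² + (0.0432·55.12)²) = √(1.418776 + 5.670037) = 2.6625 km
B: √((-0.0266·111.32)² + (-0.0135·55.12)²) = √(8.768184 + 0.553715) = 3.0532 km
C: √((-0.0298·111.32)² + (-0.0229·55.12)²) = √(11.004718 + 1.593270) = 3.5494 km
D: √((-0.0319·111.32)² + (-0.0191·55.12)²) = √(12.610368 + 1.108371) = 3.7039 km
E: √((0.0081·111.32)² + (-0.0507·55.12)²) = √(0.813048 + 7.809700) = 2.9365 km
F: √((-0.0470·111.32)² + (0.0326·55.12)²) = √(27.374243 + 3.228893) = 5.5320 km
G: √((-0.0493·111.32)² + (0.0176·55.12)²) = √(30.118978 + 0.941117) = 5.5732 km
H: √((-0.0497·111.32)² + (-0.0463·55.12)²) = √(30.609707 + 6.512990) = 6.0928 km
I: √((0.0202·111.32)² + (-0.0114·55.12)²) = √(5.056490 + 0.394846) = 2.3348 km
J: √((0.0281·111.32)² + (-0.0076·55.12)²) = √(9.784960 + 0.175487) = 3.1560 km
K: √((-0.0444·111.32)² + (-0.0524·55.12)²) = √(24.429374 + 8.342208) = 5.7246 km
L: √((0.0295·111.32)² + (0.0215·55.12)²) = √(10.784262 + 1.404415) = 3.4912 km
M: √((-0.0485·111.32)² + (-0.0086·55.12)²) = √(29.149417 + 0.224706) = 5.4198 km
Maximum: H at 6.0928 km.

H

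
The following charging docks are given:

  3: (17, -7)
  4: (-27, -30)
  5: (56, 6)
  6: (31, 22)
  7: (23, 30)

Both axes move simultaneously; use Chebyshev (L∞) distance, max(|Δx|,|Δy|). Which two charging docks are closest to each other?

Pairwise distances:
3–4: max(|-44|, |-23|) = 44
3–5: max(|39|, |13|) = 39
3–6: max(|14|, |29|) = 29
3–7: max(|6|, |37|) = 37
4–5: max(|83|, |36|) = 83
4–6: max(|58|, |52|) = 58
4–7: max(|50|, |60|) = 60
5–6: max(|-25|, |16|) = 25
5–7: max(|-33|, |24|) = 33
6–7: max(|-8|, |8|) = 8
Closest pair: 6–7 at 8.

6 and 7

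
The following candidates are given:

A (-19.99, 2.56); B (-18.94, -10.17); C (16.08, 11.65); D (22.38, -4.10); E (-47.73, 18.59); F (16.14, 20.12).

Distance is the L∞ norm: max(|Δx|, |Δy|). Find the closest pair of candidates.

C and F

Pairwise distances:
C–F: 8.47
A–B: 12.73
C–D: 15.75
D–F: 24.22
A–E: 27.74
B–E: 28.79
B–C: 35.02
B–F: 35.08
A–C: 36.07
A–F: 36.13
B–D: 41.32
A–D: 42.37
C–E: 63.81
E–F: 63.87
D–E: 70.11
Closest pair: C–F at 8.47.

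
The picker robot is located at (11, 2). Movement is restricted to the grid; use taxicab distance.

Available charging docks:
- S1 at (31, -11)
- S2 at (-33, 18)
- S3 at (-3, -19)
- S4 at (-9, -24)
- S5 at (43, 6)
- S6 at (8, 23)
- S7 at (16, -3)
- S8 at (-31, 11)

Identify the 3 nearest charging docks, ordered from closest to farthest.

S7, S6, S1

Distances from (11, 2):
S1: |20| + |-13| = 20 + 13 = 33
S2: |-44| + |16| = 44 + 16 = 60
S3: |-14| + |-21| = 14 + 21 = 35
S4: |-20| + |-26| = 20 + 26 = 46
S5: |32| + |4| = 32 + 4 = 36
S6: |-3| + |21| = 3 + 21 = 24
S7: |5| + |-5| = 5 + 5 = 10
S8: |-42| + |9| = 42 + 9 = 51
Sorted: S7 (10) < S6 (24) < S1 (33) < S3 (35) < S5 (36) < …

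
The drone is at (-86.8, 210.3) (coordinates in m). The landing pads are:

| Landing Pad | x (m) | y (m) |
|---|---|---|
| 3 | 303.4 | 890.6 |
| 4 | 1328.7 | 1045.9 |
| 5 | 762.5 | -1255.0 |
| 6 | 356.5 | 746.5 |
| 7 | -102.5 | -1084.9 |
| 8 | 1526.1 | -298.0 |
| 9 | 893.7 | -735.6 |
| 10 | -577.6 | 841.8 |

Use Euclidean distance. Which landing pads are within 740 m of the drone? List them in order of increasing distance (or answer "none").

6

Distances from (-86.8, 210.3):
3: √((390.2)² + (680.3)²) = √(152256.040 + 462808.090) = 784.3 m
4: √((1415.5)² + (835.6)²) = √(2003640.250 + 698227.360) = 1643.7 m
5: √((849.3)² + (-1465.3)²) = √(721310.490 + 2147104.090) = 1693.6 m
6: √((443.3)² + (536.2)²) = √(196514.890 + 287510.440) = 695.7 m
7: √((-15.7)² + (-1295.2)²) = √(246.490 + 1677543.040) = 1295.3 m
8: √((1612.9)² + (-508.3)²) = √(2601446.410 + 258368.890) = 1691.1 m
9: √((980.5)² + (-945.9)²) = √(961380.250 + 894726.810) = 1362.4 m
10: √((-490.8)² + (631.5)²) = √(240884.640 + 398792.250) = 799.8 m
Threshold 740 m: 6 (695.7 m) is within range.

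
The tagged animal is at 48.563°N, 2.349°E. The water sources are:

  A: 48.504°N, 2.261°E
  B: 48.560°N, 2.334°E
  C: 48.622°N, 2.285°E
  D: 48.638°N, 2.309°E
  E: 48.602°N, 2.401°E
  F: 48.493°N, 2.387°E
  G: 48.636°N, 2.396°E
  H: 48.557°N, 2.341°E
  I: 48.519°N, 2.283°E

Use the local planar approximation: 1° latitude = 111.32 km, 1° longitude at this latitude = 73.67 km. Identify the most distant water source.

A

Distances from 48.563°N, 2.349°E:
A: 9.229 km
B: 1.154 km
C: 8.085 km
D: 8.854 km
E: 5.790 km
F: 8.280 km
G: 8.833 km
H: 0.891 km
I: 6.902 km
Maximum: A at 9.229 km.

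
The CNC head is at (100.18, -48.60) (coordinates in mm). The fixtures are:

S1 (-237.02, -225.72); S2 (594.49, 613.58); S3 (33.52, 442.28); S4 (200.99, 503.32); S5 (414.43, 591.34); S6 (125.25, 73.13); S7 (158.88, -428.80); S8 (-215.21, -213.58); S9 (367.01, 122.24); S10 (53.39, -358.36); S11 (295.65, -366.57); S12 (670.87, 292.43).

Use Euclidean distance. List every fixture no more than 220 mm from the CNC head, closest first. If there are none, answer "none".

Distances from (100.18, -48.60):
S1: √((-337.20)² + (-177.12)²) = √(113703.8400 + 31371.4944) = 380.89 mm
S2: √((494.31)² + (662.18)²) = √(244342.3761 + 438482.3524) = 826.33 mm
S3: √((-66.66)² + (490.88)²) = √(4443.5556 + 240963.1744) = 495.39 mm
S4: √((100.81)² + (551.92)²) = √(10162.6561 + 304615.6864) = 561.05 mm
S5: √((314.25)² + (639.94)²) = √(98753.0625 + 409523.2036) = 712.93 mm
S6: √((25.07)² + (121.73)²) = √(628.5049 + 14818.1929) = 124.28 mm
S7: √((58.70)² + (-380.20)²) = √(3445.6900 + 144552.0400) = 384.70 mm
S8: √((-315.39)² + (-164.98)²) = √(99470.8521 + 27218.4004) = 355.93 mm
S9: √((266.83)² + (170.84)²) = √(71198.2489 + 29186.3056) = 316.84 mm
S10: √((-46.79)² + (-309.76)²) = √(2189.3041 + 95951.2576) = 313.27 mm
S11: √((195.47)² + (-317.97)²) = √(38208.5209 + 101104.9209) = 373.25 mm
S12: √((570.69)² + (341.03)²) = √(325687.0761 + 116301.4609) = 664.82 mm
Threshold 220 mm: S6 (124.28 mm) is within range.

S6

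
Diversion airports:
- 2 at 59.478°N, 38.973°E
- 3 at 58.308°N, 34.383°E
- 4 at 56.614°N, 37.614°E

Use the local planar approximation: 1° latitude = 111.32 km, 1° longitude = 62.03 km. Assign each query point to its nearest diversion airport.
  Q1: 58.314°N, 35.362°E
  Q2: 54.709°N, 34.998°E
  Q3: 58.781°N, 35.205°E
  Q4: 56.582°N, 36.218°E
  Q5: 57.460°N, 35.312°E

Q1→3; Q2→4; Q3→3; Q4→4; Q5→3

Q1 at 58.314°N, 35.362°E:
  2: 258.770 km
  3: 60.731 km
  4: 235.217 km
  → nearest: 3 (60.731 km)
Q2 at 54.709°N, 34.998°E:
  2: 585.351 km
  3: 402.453 km
  4: 267.026 km
  → nearest: 4 (267.026 km)
Q3 at 58.781°N, 35.205°E:
  2: 246.271 km
  3: 73.296 km
  4: 283.763 km
  → nearest: 3 (73.296 km)
Q4 at 56.582°N, 36.218°E:
  2: 364.877 km
  3: 223.323 km
  4: 86.667 km
  → nearest: 4 (86.667 km)
Q5 at 57.460°N, 35.312°E:
  2: 319.430 km
  3: 110.598 km
  4: 171.053 km
  → nearest: 3 (110.598 km)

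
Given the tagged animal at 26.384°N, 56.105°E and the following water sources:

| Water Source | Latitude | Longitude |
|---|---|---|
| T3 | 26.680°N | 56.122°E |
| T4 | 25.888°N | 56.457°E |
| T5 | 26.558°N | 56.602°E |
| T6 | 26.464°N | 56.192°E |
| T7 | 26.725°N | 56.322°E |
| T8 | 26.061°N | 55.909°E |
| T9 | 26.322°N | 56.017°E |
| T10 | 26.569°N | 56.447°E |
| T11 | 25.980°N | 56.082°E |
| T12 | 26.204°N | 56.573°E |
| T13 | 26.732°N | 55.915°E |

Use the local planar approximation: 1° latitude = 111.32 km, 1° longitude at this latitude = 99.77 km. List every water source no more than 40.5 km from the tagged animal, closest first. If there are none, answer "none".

T9, T6, T3, T10

Distances from 26.384°N, 56.105°E:
T3: √((0.296·111.32)² + (0.017·99.77)²) = √(1085.74995 + 2.87672) = 32.994 km
T4: √((-0.496·111.32)² + (0.352·99.77)²) = √(3048.66530 + 1233.34697) = 65.437 km
T5: √((0.174·111.32)² + (0.497·99.77)²) = √(375.18450 + 2458.74065) = 53.235 km
T6: √((0.080·111.32)² + (0.087·99.77)²) = √(79.30971 + 75.34223) = 12.436 km
T7: √((0.341·111.32)² + (0.217·99.77)²) = √(1440.97071 + 468.72640) = 43.700 km
T8: √((-0.323·111.32)² + (-0.196·99.77)²) = √(1292.85982 + 382.39490) = 40.930 km
T9: √((-0.062·111.32)² + (-0.088·99.77)²) = √(47.63540 + 77.08419) = 11.168 km
T10: √((0.185·111.32)² + (0.342·99.77)²) = √(424.12107 + 1164.26584) = 39.855 km
T11: √((-0.404·111.32)² + (-0.023·99.77)²) = √(2022.59591 + 5.26569) = 45.032 km
T12: √((-0.180·111.32)² + (0.468·99.77)²) = √(401.50541 + 2180.17648) = 50.810 km
T13: √((0.348·111.32)² + (-0.190·99.77)²) = √(1500.73801 + 359.34131) = 43.129 km
Threshold 40.5 km: T9 (11.168 km), T6 (12.436 km), T3 (32.994 km), T10 (39.855 km) are within range.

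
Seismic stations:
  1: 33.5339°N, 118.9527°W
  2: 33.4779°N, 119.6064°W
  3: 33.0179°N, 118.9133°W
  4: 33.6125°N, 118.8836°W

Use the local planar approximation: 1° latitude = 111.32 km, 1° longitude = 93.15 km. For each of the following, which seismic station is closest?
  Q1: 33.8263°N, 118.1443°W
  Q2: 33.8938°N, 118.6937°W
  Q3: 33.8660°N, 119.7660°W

Q1→4; Q2→4; Q3→2

Q1 at 33.8263°N, 118.1443°W:
  1: √((-0.2924·111.32)² + (-0.8084·93.15)²) = √(1059.500417 + 5670.460482) = 82.0363 km
  2: √((-0.3484·111.32)² + (-1.4621·93.15)²) = √(1504.189968 + 18548.973155) = 141.6092 km
  3: √((-0.8084·111.32)² + (-0.7690·93.15)²) = √(8098.395919 + 5131.193567) = 115.0200 km
  4: √((-0.2138·111.32)² + (-0.7393·93.15)²) = √(566.450282 + 4742.497721) = 72.8625 km
  → nearest: 4 (72.8625 km)
Q2 at 33.8938°N, 118.6937°W:
  1: √((-0.3599·111.32)² + (-0.2590·93.15)²) = √(1605.129545 + 582.056638) = 46.7674 km
  2: √((-0.4159·111.32)² + (-0.9127·93.15)²) = √(2143.503693 + 7228.061174) = 96.8068 km
  3: √((-0.8759·111.32)² + (-0.2196·93.15)²) = √(9507.261687 + 418.437299) = 99.6278 km
  4: √((-0.2813·111.32)² + (-0.1899·93.15)²) = √(980.586387 + 312.907266) = 35.9652 km
  → nearest: 4 (35.9652 km)
Q3 at 33.8660°N, 119.7660°W:
  1: √((-0.3321·111.32)² + (0.8133·93.15)²) = √(1366.734466 + 5739.410172) = 84.2980 km
  2: √((-0.3881·111.32)² + (0.1596·93.15)²) = √(1866.524440 + 221.019958) = 45.6897 km
  3: √((-0.8481·111.32)² + (0.8527·93.15)²) = √(8913.341000 + 6308.966835) = 123.3787 km
  4: √((-0.2535·111.32)² + (0.8824·93.15)²) = √(796.346953 + 6756.110084) = 86.9049 km
  → nearest: 2 (45.6897 km)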